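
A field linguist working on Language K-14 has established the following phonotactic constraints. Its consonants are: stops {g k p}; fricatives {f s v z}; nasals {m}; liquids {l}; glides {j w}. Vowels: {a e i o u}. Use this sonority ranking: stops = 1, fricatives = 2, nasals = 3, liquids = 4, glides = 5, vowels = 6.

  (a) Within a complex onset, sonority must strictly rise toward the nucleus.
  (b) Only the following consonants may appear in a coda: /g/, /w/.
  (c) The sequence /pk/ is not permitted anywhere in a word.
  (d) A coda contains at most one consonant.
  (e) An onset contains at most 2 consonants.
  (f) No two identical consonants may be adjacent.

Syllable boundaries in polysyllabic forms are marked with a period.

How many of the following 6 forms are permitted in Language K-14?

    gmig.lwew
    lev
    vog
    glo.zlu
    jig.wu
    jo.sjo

5

gmig.lwew — σ1 onset /gm/ (1→3 rises), coda /g/ ok; σ2 onset /lw/ (4→5 rises), coda /w/ ok → permitted
lev — violates constraint (b): syllable 1 coda contains /v/, which is not a licensed coda consonant → not permitted
vog — σ1 onset /v/, coda /g/ ok → permitted
glo.zlu — σ1 onset /gl/ (1→4 rises), coda /∅/ ok; σ2 onset /zl/ (2→4 rises), coda /∅/ ok → permitted
jig.wu — σ1 onset /j/, coda /g/ ok; σ2 onset /w/, coda /∅/ ok → permitted
jo.sjo — σ1 onset /j/, coda /∅/ ok; σ2 onset /sj/ (2→5 rises), coda /∅/ ok → permitted
Permitted: gmig.lwew, vog, glo.zlu, jig.wu, jo.sjo → 5.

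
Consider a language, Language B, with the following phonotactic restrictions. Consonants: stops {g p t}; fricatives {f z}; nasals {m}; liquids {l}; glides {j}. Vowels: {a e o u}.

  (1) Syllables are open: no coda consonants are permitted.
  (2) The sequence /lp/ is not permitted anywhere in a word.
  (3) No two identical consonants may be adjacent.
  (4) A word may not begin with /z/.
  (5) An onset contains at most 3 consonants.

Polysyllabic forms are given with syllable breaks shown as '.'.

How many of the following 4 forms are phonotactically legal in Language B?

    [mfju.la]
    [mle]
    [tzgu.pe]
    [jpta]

4

[mfju.la] — σ1 onset /mfj/ (3C), coda /∅/ ok; σ2 onset /l/, coda /∅/ ok → phonotactically legal
[mle] — σ1 onset /ml/ (2C), coda /∅/ ok → phonotactically legal
[tzgu.pe] — σ1 onset /tzg/ (3C), coda /∅/ ok; σ2 onset /p/, coda /∅/ ok → phonotactically legal
[jpta] — σ1 onset /jpt/ (3C), coda /∅/ ok → phonotactically legal
Phonotactically legal: [mfju.la], [mle], [tzgu.pe], [jpta] → 4.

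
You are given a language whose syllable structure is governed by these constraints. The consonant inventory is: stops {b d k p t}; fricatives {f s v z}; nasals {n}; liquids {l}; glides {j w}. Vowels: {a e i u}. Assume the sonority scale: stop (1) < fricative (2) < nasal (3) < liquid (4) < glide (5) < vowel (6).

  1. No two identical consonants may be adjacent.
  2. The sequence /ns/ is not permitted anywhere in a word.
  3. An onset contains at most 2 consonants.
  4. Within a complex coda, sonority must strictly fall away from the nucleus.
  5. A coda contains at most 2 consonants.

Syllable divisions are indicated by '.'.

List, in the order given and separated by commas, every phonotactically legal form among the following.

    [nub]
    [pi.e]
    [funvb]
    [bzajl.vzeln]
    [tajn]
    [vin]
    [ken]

[nub], [pi.e], [bzajl.vzeln], [tajn], [vin], [ken]

[nub] — σ1 onset /n/, coda /b/ ok → phonotactically legal
[pi.e] — σ1 onset /p/, coda /∅/ ok; σ2 onset /∅/, coda /∅/ ok → phonotactically legal
[funvb] — violates constraint 5: syllable 1 coda /nvb/ has 3 consonants (> 2) → phonotactically illegal
[bzajl.vzeln] — σ1 onset /bz/ (2C), coda /jl/ (5→4 falls) ok; σ2 onset /vz/ (2C), coda /ln/ (4→3 falls) ok → phonotactically legal
[tajn] — σ1 onset /t/, coda /jn/ (5→3 falls) ok → phonotactically legal
[vin] — σ1 onset /v/, coda /n/ ok → phonotactically legal
[ken] — σ1 onset /k/, coda /n/ ok → phonotactically legal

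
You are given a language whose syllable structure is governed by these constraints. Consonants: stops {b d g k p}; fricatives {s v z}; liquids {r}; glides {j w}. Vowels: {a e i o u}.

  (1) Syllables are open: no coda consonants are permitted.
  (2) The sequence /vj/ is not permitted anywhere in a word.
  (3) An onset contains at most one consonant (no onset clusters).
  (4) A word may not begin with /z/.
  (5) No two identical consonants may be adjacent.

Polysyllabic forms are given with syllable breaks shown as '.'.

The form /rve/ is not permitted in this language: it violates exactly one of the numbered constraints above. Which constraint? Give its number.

/rve/: syllable 1 onset /rv/ has 2 consonants (> 1).
This is a violation of constraint 3: "An onset contains at most one consonant (no onset clusters)."
The remaining constraints (1, 2, 4, 5) are satisfied.

3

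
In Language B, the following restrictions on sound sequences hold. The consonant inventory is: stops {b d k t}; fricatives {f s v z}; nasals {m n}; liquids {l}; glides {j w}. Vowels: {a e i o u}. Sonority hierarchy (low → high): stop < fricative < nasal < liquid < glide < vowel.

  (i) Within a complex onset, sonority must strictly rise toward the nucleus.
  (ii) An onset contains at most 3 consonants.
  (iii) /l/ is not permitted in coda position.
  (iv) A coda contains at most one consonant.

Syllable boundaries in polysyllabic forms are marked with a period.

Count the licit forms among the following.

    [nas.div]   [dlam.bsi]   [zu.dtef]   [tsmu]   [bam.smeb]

[nas.div] — σ1 onset /n/, coda /s/ ok; σ2 onset /d/, coda /v/ ok → licit
[dlam.bsi] — σ1 onset /dl/ (1→4 rises), coda /m/ ok; σ2 onset /bs/ (1→2 rises), coda /∅/ ok → licit
[zu.dtef] — violates constraint (i): syllable 2 onset /dt/: /d/ (stop, 1) → /t/ (stop, 1) does not rise → illicit
[tsmu] — σ1 onset /tsm/ (1→2→3 rises), coda /∅/ ok → licit
[bam.smeb] — σ1 onset /b/, coda /m/ ok; σ2 onset /sm/ (2→3 rises), coda /b/ ok → licit
Licit: [nas.div], [dlam.bsi], [tsmu], [bam.smeb] → 4.

4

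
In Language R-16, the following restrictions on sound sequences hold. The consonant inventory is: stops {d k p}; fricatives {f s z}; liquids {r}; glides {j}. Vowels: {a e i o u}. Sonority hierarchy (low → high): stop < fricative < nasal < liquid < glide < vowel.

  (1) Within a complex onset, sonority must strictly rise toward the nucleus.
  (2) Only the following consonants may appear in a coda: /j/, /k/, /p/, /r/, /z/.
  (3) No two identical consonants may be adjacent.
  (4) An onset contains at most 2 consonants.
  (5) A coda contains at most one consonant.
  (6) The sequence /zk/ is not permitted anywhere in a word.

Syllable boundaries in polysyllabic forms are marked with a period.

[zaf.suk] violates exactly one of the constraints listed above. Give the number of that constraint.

[zaf.suk]: syllable 1 coda contains /f/, which is not a licensed coda consonant.
This is a violation of constraint 2: "Only the following consonants may appear in a coda: /j/, /k/, /p/, /r/, /z/."
The remaining constraints (1, 3, 4, 5, 6) are satisfied.

2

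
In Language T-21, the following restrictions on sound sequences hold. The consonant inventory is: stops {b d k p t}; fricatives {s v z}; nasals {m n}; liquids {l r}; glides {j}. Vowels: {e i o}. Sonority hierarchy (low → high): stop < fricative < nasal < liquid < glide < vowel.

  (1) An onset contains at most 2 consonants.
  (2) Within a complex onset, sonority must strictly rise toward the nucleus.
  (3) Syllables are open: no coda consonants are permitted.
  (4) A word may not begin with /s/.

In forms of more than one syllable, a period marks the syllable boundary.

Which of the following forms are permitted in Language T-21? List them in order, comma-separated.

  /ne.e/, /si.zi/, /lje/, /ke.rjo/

/ne.e/ — σ1 onset /n/, coda /∅/ ok; σ2 onset /∅/, coda /∅/ ok → permitted
/si.zi/ — violates constraint 4: word begins with /s/ → not permitted
/lje/ — σ1 onset /lj/ (4→5 rises), coda /∅/ ok → permitted
/ke.rjo/ — σ1 onset /k/, coda /∅/ ok; σ2 onset /rj/ (4→5 rises), coda /∅/ ok → permitted

/ne.e/, /lje/, /ke.rjo/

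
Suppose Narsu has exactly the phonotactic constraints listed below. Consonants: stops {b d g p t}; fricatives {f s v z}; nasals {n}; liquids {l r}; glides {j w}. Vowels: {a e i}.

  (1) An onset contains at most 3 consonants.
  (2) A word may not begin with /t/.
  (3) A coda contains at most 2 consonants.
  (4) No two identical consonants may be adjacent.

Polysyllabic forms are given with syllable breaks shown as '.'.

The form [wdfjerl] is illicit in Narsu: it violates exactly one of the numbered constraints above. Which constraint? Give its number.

1

[wdfjerl]: syllable 1 onset /wdfj/ has 4 consonants (> 3).
This is a violation of constraint 1: "An onset contains at most 3 consonants."
The remaining constraints (2, 3, 4) are satisfied.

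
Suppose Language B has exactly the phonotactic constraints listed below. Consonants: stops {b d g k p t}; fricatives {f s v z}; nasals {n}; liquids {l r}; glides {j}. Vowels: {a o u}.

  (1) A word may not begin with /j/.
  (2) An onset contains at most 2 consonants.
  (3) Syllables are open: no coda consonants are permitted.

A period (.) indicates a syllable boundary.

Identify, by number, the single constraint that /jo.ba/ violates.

1

/jo.ba/: word begins with /j/.
This is a violation of constraint 1: "A word may not begin with /j/."
The remaining constraints (2, 3) are satisfied.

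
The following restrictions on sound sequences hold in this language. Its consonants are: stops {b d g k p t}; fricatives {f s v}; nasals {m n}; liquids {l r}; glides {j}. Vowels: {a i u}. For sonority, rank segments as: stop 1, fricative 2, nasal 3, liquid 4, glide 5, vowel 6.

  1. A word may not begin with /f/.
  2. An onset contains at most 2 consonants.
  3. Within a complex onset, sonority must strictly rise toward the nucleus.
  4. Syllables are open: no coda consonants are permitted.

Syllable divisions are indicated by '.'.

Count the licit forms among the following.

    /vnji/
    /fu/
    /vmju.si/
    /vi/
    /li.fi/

/vnji/ — violates constraint 2: syllable 1 onset /vnj/ has 3 consonants (> 2) → illicit
/fu/ — violates constraint 1: word begins with /f/ → illicit
/vmju.si/ — violates constraint 2: syllable 1 onset /vmj/ has 3 consonants (> 2) → illicit
/vi/ — σ1 onset /v/, coda /∅/ ok → licit
/li.fi/ — σ1 onset /l/, coda /∅/ ok; σ2 onset /f/, coda /∅/ ok → licit
Licit: /vi/, /li.fi/ → 2.

2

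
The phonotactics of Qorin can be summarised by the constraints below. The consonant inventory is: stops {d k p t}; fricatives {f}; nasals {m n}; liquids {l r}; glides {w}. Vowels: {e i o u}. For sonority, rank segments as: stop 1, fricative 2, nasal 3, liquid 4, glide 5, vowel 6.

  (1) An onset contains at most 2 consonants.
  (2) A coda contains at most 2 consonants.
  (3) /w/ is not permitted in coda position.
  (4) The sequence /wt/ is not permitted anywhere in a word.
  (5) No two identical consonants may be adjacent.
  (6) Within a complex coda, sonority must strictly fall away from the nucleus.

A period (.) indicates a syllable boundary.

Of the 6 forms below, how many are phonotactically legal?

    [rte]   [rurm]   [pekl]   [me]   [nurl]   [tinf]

[rte] — σ1 onset /rt/ (2C), coda /∅/ ok → phonotactically legal
[rurm] — σ1 onset /r/, coda /rm/ (4→3 falls) ok → phonotactically legal
[pekl] — violates constraint 6: syllable 1 coda /kl/: /k/ (stop, 1) → /l/ (liquid, 4) does not fall → phonotactically illegal
[me] — σ1 onset /m/, coda /∅/ ok → phonotactically legal
[nurl] — violates constraint 6: syllable 1 coda /rl/: /r/ (liquid, 4) → /l/ (liquid, 4) does not fall → phonotactically illegal
[tinf] — σ1 onset /t/, coda /nf/ (3→2 falls) ok → phonotactically legal
Phonotactically legal: [rte], [rurm], [me], [tinf] → 4.

4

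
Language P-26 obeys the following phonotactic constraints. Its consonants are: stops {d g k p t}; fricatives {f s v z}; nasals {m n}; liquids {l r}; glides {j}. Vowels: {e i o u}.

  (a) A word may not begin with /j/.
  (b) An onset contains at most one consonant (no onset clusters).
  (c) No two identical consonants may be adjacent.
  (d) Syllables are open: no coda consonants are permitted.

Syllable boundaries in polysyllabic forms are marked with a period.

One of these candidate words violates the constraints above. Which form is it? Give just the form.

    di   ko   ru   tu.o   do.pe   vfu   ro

vfu

di — σ1 onset /d/, coda /∅/ ok → well-formed
ko — σ1 onset /k/, coda /∅/ ok → well-formed
ru — σ1 onset /r/, coda /∅/ ok → well-formed
tu.o — σ1 onset /t/, coda /∅/ ok; σ2 onset /∅/, coda /∅/ ok → well-formed
do.pe — σ1 onset /d/, coda /∅/ ok; σ2 onset /p/, coda /∅/ ok → well-formed
vfu — violates constraint (b): syllable 1 onset /vf/ has 2 consonants (> 1) → ill-formed
ro — σ1 onset /r/, coda /∅/ ok → well-formed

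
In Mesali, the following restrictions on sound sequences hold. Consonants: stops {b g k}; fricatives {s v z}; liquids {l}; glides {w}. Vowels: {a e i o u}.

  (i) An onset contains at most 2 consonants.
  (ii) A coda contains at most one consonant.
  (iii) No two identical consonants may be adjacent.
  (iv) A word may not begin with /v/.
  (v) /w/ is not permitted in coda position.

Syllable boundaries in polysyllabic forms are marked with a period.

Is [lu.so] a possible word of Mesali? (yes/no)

[lu.so] — σ1 onset /l/, coda /∅/ ok; σ2 onset /s/, coda /∅/ ok → licit

yes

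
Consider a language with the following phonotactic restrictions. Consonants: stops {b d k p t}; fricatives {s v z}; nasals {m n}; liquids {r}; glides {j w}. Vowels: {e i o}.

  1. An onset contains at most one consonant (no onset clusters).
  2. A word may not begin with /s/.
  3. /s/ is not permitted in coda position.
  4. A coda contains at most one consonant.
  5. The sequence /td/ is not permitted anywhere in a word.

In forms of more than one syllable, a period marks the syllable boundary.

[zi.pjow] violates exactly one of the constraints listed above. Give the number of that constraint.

1

[zi.pjow]: syllable 2 onset /pj/ has 2 consonants (> 1).
This is a violation of constraint 1: "An onset contains at most one consonant (no onset clusters)."
The remaining constraints (2, 3, 4, 5) are satisfied.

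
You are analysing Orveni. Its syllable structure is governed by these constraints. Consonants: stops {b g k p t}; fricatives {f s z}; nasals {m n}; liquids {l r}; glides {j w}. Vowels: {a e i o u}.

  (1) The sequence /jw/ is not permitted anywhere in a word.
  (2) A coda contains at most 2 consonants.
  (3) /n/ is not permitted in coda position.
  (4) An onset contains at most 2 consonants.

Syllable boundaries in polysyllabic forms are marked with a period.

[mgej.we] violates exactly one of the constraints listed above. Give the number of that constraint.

[mgej.we]: contains banned sequence /jw/.
This is a violation of constraint 1: "The sequence /jw/ is not permitted anywhere in a word."
The remaining constraints (2, 3, 4) are satisfied.

1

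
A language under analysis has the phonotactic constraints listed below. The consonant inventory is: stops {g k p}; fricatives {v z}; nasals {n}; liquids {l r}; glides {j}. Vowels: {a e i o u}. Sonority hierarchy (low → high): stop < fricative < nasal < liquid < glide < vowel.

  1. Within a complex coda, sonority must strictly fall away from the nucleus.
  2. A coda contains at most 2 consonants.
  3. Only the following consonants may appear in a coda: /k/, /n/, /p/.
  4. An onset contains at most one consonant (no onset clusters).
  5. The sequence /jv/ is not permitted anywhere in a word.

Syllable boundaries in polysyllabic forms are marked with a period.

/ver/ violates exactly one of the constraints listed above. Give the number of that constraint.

/ver/: syllable 1 coda contains /r/, which is not a licensed coda consonant.
This is a violation of constraint 3: "Only the following consonants may appear in a coda: /k/, /n/, /p/."
The remaining constraints (1, 2, 4, 5) are satisfied.

3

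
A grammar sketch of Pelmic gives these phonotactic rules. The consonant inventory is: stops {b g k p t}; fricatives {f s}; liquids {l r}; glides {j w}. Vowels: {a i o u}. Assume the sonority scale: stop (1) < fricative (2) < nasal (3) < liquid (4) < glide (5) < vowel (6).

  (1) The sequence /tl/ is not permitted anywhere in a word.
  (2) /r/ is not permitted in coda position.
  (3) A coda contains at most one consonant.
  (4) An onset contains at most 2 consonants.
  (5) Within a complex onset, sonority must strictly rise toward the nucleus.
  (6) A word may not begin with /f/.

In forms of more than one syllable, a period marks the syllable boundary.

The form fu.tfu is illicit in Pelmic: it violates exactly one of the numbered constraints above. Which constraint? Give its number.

6

fu.tfu: word begins with /f/.
This is a violation of constraint 6: "A word may not begin with /f/."
The remaining constraints (1, 2, 3, 4, 5) are satisfied.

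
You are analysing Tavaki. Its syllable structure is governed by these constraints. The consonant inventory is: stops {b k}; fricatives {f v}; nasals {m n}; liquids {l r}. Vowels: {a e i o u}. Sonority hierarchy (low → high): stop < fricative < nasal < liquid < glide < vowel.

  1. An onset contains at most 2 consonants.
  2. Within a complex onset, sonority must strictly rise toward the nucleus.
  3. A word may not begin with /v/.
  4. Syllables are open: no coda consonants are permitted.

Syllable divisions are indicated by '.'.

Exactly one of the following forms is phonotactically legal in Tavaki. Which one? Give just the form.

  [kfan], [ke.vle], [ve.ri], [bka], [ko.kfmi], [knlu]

[kfan] — violates constraint 4: syllable 1 coda /n/ has 1 consonant (> 0) → phonotactically illegal
[ke.vle] — σ1 onset /k/, coda /∅/ ok; σ2 onset /vl/ (2→4 rises), coda /∅/ ok → phonotactically legal
[ve.ri] — violates constraint 3: word begins with /v/ → phonotactically illegal
[bka] — violates constraint 2: syllable 1 onset /bk/: /b/ (stop, 1) → /k/ (stop, 1) does not rise → phonotactically illegal
[ko.kfmi] — violates constraint 1: syllable 2 onset /kfm/ has 3 consonants (> 2) → phonotactically illegal
[knlu] — violates constraint 1: syllable 1 onset /knl/ has 3 consonants (> 2) → phonotactically illegal

[ke.vle]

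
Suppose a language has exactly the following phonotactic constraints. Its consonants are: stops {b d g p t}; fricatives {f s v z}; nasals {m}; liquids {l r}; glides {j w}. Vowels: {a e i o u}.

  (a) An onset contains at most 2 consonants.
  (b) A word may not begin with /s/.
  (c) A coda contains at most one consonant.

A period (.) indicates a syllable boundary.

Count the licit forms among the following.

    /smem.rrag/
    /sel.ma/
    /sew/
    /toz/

/smem.rrag/ — violates constraint (b): word begins with /s/ → illicit
/sel.ma/ — violates constraint (b): word begins with /s/ → illicit
/sew/ — violates constraint (b): word begins with /s/ → illicit
/toz/ — σ1 onset /t/, coda /z/ ok → licit
Licit: /toz/ → 1.

1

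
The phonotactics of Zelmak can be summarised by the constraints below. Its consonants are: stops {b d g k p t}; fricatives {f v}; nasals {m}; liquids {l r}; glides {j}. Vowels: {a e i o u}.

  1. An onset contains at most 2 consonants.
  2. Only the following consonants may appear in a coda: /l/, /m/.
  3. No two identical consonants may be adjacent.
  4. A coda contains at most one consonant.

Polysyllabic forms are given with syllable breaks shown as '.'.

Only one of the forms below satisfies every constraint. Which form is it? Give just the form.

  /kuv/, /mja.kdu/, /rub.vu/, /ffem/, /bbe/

/mja.kdu/

/kuv/ — violates constraint 2: syllable 1 coda contains /v/, which is not a licensed coda consonant → ill-formed
/mja.kdu/ — σ1 onset /mj/ (2C), coda /∅/ ok; σ2 onset /kd/ (2C), coda /∅/ ok → well-formed
/rub.vu/ — violates constraint 2: syllable 1 coda contains /b/, which is not a licensed coda consonant → ill-formed
/ffem/ — violates constraint 3: adjacent identical consonants /ff/ → ill-formed
/bbe/ — violates constraint 3: adjacent identical consonants /bb/ → ill-formed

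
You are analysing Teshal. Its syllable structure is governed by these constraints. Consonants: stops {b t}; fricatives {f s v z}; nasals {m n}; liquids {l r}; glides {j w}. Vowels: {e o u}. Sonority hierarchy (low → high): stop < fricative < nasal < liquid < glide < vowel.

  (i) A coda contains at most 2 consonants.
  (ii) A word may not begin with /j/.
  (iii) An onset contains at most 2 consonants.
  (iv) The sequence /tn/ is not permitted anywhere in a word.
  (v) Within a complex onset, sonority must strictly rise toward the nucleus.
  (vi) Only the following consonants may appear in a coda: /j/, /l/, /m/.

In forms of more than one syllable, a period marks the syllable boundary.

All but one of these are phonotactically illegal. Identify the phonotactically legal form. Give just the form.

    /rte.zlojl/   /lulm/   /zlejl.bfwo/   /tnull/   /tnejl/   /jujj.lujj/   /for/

/rte.zlojl/ — violates constraint (v): syllable 1 onset /rt/: /r/ (liquid, 4) → /t/ (stop, 1) does not rise → phonotactically illegal
/lulm/ — σ1 onset /l/, coda /lm/ (2C) ok → phonotactically legal
/zlejl.bfwo/ — violates constraint (iii): syllable 2 onset /bfw/ has 3 consonants (> 2) → phonotactically illegal
/tnull/ — violates constraint (iv): contains banned sequence /tn/ → phonotactically illegal
/tnejl/ — violates constraint (iv): contains banned sequence /tn/ → phonotactically illegal
/jujj.lujj/ — violates constraint (ii): word begins with /j/ → phonotactically illegal
/for/ — violates constraint (vi): syllable 1 coda contains /r/, which is not a licensed coda consonant → phonotactically illegal

/lulm/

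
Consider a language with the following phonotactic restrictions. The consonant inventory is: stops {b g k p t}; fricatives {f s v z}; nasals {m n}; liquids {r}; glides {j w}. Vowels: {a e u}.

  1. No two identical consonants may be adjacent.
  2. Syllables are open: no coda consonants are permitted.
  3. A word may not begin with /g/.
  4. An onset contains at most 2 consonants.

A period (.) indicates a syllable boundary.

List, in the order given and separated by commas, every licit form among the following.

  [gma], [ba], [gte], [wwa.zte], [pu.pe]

[gma] — violates constraint 3: word begins with /g/ → illicit
[ba] — σ1 onset /b/, coda /∅/ ok → licit
[gte] — violates constraint 3: word begins with /g/ → illicit
[wwa.zte] — violates constraint 1: adjacent identical consonants /ww/ → illicit
[pu.pe] — σ1 onset /p/, coda /∅/ ok; σ2 onset /p/, coda /∅/ ok → licit

[ba], [pu.pe]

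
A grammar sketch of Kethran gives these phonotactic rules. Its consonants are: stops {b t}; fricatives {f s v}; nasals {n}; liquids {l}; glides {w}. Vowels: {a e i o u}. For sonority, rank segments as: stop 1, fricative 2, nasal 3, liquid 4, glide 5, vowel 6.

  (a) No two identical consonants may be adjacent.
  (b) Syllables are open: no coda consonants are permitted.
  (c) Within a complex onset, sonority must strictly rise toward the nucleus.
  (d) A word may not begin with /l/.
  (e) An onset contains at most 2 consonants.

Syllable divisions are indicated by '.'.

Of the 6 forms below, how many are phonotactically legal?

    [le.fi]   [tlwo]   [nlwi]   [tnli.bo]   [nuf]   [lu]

[le.fi] — violates constraint (d): word begins with /l/ → phonotactically illegal
[tlwo] — violates constraint (e): syllable 1 onset /tlw/ has 3 consonants (> 2) → phonotactically illegal
[nlwi] — violates constraint (e): syllable 1 onset /nlw/ has 3 consonants (> 2) → phonotactically illegal
[tnli.bo] — violates constraint (e): syllable 1 onset /tnl/ has 3 consonants (> 2) → phonotactically illegal
[nuf] — violates constraint (b): syllable 1 coda /f/ has 1 consonant (> 0) → phonotactically illegal
[lu] — violates constraint (d): word begins with /l/ → phonotactically illegal
No form is phonotactically legal → 0.

0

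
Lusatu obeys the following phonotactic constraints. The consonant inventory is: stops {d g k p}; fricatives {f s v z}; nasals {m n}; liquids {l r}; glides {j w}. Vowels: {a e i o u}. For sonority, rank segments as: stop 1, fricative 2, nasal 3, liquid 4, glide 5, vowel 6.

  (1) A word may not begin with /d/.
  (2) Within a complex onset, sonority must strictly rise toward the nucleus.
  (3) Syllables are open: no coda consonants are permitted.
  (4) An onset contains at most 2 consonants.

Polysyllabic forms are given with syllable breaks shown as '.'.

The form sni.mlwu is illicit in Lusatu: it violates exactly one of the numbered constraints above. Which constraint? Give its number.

4

sni.mlwu: syllable 2 onset /mlw/ has 3 consonants (> 2).
This is a violation of constraint 4: "An onset contains at most 2 consonants."
The remaining constraints (1, 2, 3) are satisfied.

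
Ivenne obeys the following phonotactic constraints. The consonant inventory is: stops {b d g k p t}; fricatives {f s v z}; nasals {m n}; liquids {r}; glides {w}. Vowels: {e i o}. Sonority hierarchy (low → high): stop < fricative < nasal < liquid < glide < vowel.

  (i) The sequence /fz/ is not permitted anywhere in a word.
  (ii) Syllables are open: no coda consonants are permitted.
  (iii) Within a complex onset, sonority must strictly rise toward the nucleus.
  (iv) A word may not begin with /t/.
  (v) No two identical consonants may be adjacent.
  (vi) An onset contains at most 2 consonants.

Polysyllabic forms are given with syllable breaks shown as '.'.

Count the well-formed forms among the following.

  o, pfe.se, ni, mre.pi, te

o — σ1 onset /∅/, coda /∅/ ok → well-formed
pfe.se — σ1 onset /pf/ (1→2 rises), coda /∅/ ok; σ2 onset /s/, coda /∅/ ok → well-formed
ni — σ1 onset /n/, coda /∅/ ok → well-formed
mre.pi — σ1 onset /mr/ (3→4 rises), coda /∅/ ok; σ2 onset /p/, coda /∅/ ok → well-formed
te — violates constraint (iv): word begins with /t/ → ill-formed
Well-formed: o, pfe.se, ni, mre.pi → 4.

4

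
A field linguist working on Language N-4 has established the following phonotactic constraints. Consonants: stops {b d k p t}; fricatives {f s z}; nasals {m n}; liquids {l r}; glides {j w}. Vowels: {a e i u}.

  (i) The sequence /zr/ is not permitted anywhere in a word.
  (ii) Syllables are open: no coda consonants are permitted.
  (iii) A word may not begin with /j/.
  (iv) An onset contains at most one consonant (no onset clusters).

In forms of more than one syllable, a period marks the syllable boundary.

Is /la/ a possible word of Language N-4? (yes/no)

yes

/la/ — σ1 onset /l/, coda /∅/ ok → permitted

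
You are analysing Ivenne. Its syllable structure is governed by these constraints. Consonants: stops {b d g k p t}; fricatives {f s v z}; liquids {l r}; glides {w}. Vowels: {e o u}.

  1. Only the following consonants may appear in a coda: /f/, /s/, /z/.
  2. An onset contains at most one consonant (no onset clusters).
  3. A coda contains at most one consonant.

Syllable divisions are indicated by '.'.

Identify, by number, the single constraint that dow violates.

dow: syllable 1 coda contains /w/, which is not a licensed coda consonant.
This is a violation of constraint 1: "Only the following consonants may appear in a coda: /f/, /s/, /z/."
The remaining constraints (2, 3) are satisfied.

1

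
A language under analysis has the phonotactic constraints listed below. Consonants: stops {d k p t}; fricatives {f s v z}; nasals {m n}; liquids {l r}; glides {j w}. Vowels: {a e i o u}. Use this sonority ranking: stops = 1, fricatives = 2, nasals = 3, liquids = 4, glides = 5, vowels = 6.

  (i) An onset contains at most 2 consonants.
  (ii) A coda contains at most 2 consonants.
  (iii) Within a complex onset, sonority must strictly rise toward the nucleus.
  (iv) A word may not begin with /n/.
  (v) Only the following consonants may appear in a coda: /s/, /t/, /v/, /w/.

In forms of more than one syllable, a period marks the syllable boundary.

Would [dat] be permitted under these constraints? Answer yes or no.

yes

[dat] — σ1 onset /d/, coda /t/ ok → permitted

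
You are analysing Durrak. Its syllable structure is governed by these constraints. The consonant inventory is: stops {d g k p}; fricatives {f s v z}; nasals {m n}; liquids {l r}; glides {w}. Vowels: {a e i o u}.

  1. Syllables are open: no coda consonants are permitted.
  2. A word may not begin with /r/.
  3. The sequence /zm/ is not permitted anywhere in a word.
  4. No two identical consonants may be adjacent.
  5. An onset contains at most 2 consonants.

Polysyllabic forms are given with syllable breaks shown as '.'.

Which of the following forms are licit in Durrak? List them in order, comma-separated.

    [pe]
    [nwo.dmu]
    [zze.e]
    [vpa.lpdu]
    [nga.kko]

[pe], [nwo.dmu]

[pe] — σ1 onset /p/, coda /∅/ ok → licit
[nwo.dmu] — σ1 onset /nw/ (2C), coda /∅/ ok; σ2 onset /dm/ (2C), coda /∅/ ok → licit
[zze.e] — violates constraint 4: adjacent identical consonants /zz/ → illicit
[vpa.lpdu] — violates constraint 5: syllable 2 onset /lpd/ has 3 consonants (> 2) → illicit
[nga.kko] — violates constraint 4: adjacent identical consonants /kk/ → illicit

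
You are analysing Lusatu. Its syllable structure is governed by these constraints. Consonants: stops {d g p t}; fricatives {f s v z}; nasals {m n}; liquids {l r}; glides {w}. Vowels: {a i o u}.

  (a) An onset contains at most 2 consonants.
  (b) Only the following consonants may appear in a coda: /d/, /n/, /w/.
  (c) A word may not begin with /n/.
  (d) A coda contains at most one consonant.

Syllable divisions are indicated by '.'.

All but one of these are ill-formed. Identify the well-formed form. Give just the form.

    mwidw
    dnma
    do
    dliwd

mwidw — violates constraint (d): syllable 1 coda /dw/ has 2 consonants (> 1) → ill-formed
dnma — violates constraint (a): syllable 1 onset /dnm/ has 3 consonants (> 2) → ill-formed
do — σ1 onset /d/, coda /∅/ ok → well-formed
dliwd — violates constraint (d): syllable 1 coda /wd/ has 2 consonants (> 1) → ill-formed

do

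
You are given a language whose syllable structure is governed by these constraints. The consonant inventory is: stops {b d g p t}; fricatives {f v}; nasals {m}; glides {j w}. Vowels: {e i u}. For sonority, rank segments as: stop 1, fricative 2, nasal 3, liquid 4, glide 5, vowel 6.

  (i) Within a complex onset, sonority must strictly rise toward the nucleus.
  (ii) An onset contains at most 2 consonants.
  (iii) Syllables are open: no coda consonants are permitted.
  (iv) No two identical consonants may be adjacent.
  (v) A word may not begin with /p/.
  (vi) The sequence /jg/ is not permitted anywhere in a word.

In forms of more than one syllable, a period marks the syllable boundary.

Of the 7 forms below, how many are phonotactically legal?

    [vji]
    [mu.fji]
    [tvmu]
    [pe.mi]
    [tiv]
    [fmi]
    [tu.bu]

4

[vji] — σ1 onset /vj/ (2→5 rises), coda /∅/ ok → phonotactically legal
[mu.fji] — σ1 onset /m/, coda /∅/ ok; σ2 onset /fj/ (2→5 rises), coda /∅/ ok → phonotactically legal
[tvmu] — violates constraint (ii): syllable 1 onset /tvm/ has 3 consonants (> 2) → phonotactically illegal
[pe.mi] — violates constraint (v): word begins with /p/ → phonotactically illegal
[tiv] — violates constraint (iii): syllable 1 coda /v/ has 1 consonant (> 0) → phonotactically illegal
[fmi] — σ1 onset /fm/ (2→3 rises), coda /∅/ ok → phonotactically legal
[tu.bu] — σ1 onset /t/, coda /∅/ ok; σ2 onset /b/, coda /∅/ ok → phonotactically legal
Phonotactically legal: [vji], [mu.fji], [fmi], [tu.bu] → 4.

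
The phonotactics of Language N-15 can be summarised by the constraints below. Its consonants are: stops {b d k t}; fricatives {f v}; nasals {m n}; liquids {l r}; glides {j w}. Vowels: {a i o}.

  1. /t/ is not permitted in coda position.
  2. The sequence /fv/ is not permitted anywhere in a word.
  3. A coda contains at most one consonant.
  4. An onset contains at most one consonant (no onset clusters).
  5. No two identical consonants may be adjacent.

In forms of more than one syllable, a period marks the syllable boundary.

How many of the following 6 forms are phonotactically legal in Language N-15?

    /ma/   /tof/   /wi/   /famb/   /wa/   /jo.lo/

/ma/ — σ1 onset /m/, coda /∅/ ok → phonotactically legal
/tof/ — σ1 onset /t/, coda /f/ ok → phonotactically legal
/wi/ — σ1 onset /w/, coda /∅/ ok → phonotactically legal
/famb/ — violates constraint 3: syllable 1 coda /mb/ has 2 consonants (> 1) → phonotactically illegal
/wa/ — σ1 onset /w/, coda /∅/ ok → phonotactically legal
/jo.lo/ — σ1 onset /j/, coda /∅/ ok; σ2 onset /l/, coda /∅/ ok → phonotactically legal
Phonotactically legal: /ma/, /tof/, /wi/, /wa/, /jo.lo/ → 5.

5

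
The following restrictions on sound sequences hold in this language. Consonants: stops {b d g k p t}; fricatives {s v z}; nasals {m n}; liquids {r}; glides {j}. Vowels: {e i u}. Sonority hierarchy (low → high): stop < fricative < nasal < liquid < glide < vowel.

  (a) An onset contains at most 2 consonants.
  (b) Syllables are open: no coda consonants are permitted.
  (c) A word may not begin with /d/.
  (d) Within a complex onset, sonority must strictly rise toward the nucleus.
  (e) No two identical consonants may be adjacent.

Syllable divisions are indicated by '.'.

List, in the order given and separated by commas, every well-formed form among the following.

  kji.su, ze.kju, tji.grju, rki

kji.su — σ1 onset /kj/ (1→5 rises), coda /∅/ ok; σ2 onset /s/, coda /∅/ ok → well-formed
ze.kju — σ1 onset /z/, coda /∅/ ok; σ2 onset /kj/ (1→5 rises), coda /∅/ ok → well-formed
tji.grju — violates constraint (a): syllable 2 onset /grj/ has 3 consonants (> 2) → ill-formed
rki — violates constraint (d): syllable 1 onset /rk/: /r/ (liquid, 4) → /k/ (stop, 1) does not rise → ill-formed

kji.su, ze.kju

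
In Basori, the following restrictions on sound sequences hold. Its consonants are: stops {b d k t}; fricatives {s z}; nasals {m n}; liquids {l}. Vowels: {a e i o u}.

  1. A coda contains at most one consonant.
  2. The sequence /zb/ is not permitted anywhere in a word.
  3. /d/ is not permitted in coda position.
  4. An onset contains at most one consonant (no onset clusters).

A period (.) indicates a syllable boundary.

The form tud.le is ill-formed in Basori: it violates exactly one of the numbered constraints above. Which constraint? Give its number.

tud.le: syllable 1 coda contains /d/.
This is a violation of constraint 3: "/d/ is not permitted in coda position."
The remaining constraints (1, 2, 4) are satisfied.

3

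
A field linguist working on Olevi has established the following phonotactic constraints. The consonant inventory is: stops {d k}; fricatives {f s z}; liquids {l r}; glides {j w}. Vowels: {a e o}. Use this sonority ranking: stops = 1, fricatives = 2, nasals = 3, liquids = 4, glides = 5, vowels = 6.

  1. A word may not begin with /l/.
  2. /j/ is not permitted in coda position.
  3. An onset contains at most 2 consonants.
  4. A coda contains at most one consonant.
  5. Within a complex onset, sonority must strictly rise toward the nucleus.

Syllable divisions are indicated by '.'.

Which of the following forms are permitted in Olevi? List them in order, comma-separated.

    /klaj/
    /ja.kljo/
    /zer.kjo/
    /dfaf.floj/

/klaj/ — violates constraint 2: syllable 1 coda contains /j/ → not permitted
/ja.kljo/ — violates constraint 3: syllable 2 onset /klj/ has 3 consonants (> 2) → not permitted
/zer.kjo/ — σ1 onset /z/, coda /r/ ok; σ2 onset /kj/ (1→5 rises), coda /∅/ ok → permitted
/dfaf.floj/ — violates constraint 2: syllable 2 coda contains /j/ → not permitted

/zer.kjo/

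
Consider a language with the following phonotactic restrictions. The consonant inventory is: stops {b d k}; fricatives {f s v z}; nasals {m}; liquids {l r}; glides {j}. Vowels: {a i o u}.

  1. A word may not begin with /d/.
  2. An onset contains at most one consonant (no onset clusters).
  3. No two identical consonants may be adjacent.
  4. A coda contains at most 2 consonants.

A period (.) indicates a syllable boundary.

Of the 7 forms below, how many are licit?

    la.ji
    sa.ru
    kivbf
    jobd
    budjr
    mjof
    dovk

la.ji — σ1 onset /l/, coda /∅/ ok; σ2 onset /j/, coda /∅/ ok → licit
sa.ru — σ1 onset /s/, coda /∅/ ok; σ2 onset /r/, coda /∅/ ok → licit
kivbf — violates constraint 4: syllable 1 coda /vbf/ has 3 consonants (> 2) → illicit
jobd — σ1 onset /j/, coda /bd/ (2C) ok → licit
budjr — violates constraint 4: syllable 1 coda /djr/ has 3 consonants (> 2) → illicit
mjof — violates constraint 2: syllable 1 onset /mj/ has 2 consonants (> 1) → illicit
dovk — violates constraint 1: word begins with /d/ → illicit
Licit: la.ji, sa.ru, jobd → 3.

3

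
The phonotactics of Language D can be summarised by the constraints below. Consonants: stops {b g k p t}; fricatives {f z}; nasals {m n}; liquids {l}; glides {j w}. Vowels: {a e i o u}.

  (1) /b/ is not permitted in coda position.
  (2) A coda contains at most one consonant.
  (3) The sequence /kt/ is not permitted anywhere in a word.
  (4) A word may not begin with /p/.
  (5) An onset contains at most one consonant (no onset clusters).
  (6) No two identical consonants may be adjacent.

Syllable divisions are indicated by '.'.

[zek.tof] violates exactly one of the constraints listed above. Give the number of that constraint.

[zek.tof]: contains banned sequence /kt/.
This is a violation of constraint 3: "The sequence /kt/ is not permitted anywhere in a word."
The remaining constraints (1, 2, 4, 5, 6) are satisfied.

3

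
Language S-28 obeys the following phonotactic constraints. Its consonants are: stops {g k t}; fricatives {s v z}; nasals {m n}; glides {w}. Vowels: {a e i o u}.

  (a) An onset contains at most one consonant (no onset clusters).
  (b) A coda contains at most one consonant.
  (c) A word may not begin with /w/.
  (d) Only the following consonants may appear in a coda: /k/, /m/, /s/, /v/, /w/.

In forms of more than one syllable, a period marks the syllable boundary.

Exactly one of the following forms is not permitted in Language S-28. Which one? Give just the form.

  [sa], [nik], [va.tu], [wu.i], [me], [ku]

[wu.i]

[sa] — σ1 onset /s/, coda /∅/ ok → permitted
[nik] — σ1 onset /n/, coda /k/ ok → permitted
[va.tu] — σ1 onset /v/, coda /∅/ ok; σ2 onset /t/, coda /∅/ ok → permitted
[wu.i] — violates constraint (c): word begins with /w/ → not permitted
[me] — σ1 onset /m/, coda /∅/ ok → permitted
[ku] — σ1 onset /k/, coda /∅/ ok → permitted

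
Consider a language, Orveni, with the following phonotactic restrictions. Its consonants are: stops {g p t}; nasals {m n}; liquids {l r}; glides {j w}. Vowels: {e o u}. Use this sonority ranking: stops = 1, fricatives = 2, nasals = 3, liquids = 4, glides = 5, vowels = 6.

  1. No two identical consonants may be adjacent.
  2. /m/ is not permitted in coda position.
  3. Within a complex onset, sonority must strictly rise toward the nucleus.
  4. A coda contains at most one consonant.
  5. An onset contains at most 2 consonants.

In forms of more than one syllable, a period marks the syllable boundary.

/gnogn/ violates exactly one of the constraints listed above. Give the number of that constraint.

4

/gnogn/: syllable 1 coda /gn/ has 2 consonants (> 1).
This is a violation of constraint 4: "A coda contains at most one consonant."
The remaining constraints (1, 2, 3, 5) are satisfied.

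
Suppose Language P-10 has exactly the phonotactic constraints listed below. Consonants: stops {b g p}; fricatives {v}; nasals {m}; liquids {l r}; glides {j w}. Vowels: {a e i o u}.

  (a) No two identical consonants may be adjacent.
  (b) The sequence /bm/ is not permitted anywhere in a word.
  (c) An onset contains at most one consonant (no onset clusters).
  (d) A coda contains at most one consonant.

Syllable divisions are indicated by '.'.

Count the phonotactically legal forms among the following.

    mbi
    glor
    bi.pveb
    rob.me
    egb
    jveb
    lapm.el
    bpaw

0

mbi — violates constraint (c): syllable 1 onset /mb/ has 2 consonants (> 1) → phonotactically illegal
glor — violates constraint (c): syllable 1 onset /gl/ has 2 consonants (> 1) → phonotactically illegal
bi.pveb — violates constraint (c): syllable 2 onset /pv/ has 2 consonants (> 1) → phonotactically illegal
rob.me — violates constraint (b): contains banned sequence /bm/ → phonotactically illegal
egb — violates constraint (d): syllable 1 coda /gb/ has 2 consonants (> 1) → phonotactically illegal
jveb — violates constraint (c): syllable 1 onset /jv/ has 2 consonants (> 1) → phonotactically illegal
lapm.el — violates constraint (d): syllable 1 coda /pm/ has 2 consonants (> 1) → phonotactically illegal
bpaw — violates constraint (c): syllable 1 onset /bp/ has 2 consonants (> 1) → phonotactically illegal
No form is phonotactically legal → 0.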